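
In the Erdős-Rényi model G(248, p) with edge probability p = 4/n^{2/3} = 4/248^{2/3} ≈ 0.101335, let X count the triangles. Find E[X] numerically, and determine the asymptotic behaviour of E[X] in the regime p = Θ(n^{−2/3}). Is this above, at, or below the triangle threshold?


Number of potential triangles: C(248, 3) = 2511496.
Each occurs with probability p³ ≈ (0.101335)³ ≈ 1.04058273e-03.
By linearity: E[X] = C(248, 3)·p³ ≈ 2511496 · 1.04058273e-03 ≈ 2613.419355.
Since α = 2/3 < 1, p = c/n^{2/3} ≫ 1/n is above the triangle threshold p ~ 1/n. Asymptotically E[X] ~ (c³/6)·n^{3(1−α)} = (4³/6)·n^{1} → ∞; triangles are abundant w.h.p.

E[X] ≈ 2613.419355; in regime p = Θ(1/n^{2/3}) E[X] diverges (above the triangle threshold p ~ 1/n).


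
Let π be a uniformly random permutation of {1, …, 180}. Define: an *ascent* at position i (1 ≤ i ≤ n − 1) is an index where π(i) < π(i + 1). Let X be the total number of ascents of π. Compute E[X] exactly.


Write X = Σ X_I over i = 1, …, 179, with X_I the indicator of one ascent.
There are 179 indicators.
For each fixed i, the pair (π(i), π(i+1)) is a uniformly random ordered pair of distinct values from {1, …, 180}; by symmetry P[π(i) < π(i+1)] = 1/2.
By linearity: E[X] = 179 · (1/2) = (180 − 1) · (1/2) = 179/2 ≈ 89.500000.

E[X] = 179/2 = 89.500000.


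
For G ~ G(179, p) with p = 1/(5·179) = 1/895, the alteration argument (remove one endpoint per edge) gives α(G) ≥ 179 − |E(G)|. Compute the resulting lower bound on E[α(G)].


E[|E(G)|] = C(179, 2)·p = 15931 · (1/895) = 89/5.
E[α(G)] ≥ n − E[|E(G)|] = 179 − 89/5 = 806/5.
Numerically: ≈ 161.2000.
(This is only a lower bound; the true E[α(G)] may be larger.)

E[α(G)] ≥ 806/5 ≈ 161.2000.


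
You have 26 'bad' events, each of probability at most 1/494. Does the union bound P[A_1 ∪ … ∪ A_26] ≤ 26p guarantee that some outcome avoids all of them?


Union bound: P[∪_{i=1}^{26} A_i] ≤ Σ_i P[A_i] ≤ 26·p = 26·(1/494) = 1/19.
Numerically: 1/19 ≈ 0.05263.
Is 1/19 < 1? YES.
Since P[∪ A_i] ≤ 1/19 < 1, the complement has P[∩ A_i^c] ≥ 1 − 1/19 = 18/19 > 0, so some outcome avoids every A_i.

26·p = 1/19 ≈ 0.05263; existence CERTIFIED by the union bound.


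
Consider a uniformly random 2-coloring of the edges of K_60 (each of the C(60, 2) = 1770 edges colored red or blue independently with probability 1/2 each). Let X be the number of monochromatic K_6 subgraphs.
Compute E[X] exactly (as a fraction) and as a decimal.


Let X = Σ_S X_S over the C(60, 6) = 50063860 subsets S of size 6, where X_S = 1 if the K_6 on S is monochromatic.
For a fixed S, the K_6 on S has C(6, 2) = 15 edges. P[all 15 edges red] = (1/2)^15, and likewise for blue, so P[monochromatic] = 2·(1/2)^15 = 2^{1 − 15} = 1/16384.
Summing: E[X] = C(60, 6) · 2^{1 − 15} = 50063860 · 1/16384 = 12515965/4096.
Numerically: E[X] ≈ 3055.656.

E[X] = C(60,6)·2^(1−C(6,2)) = 12515965/4096 ≈ 3055.656.


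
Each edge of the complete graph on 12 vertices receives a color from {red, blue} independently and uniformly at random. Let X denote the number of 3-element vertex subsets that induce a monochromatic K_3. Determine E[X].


Let X = Σ_S X_S over the C(12, 3) = 220 subsets S of size 3, where X_S = 1 if the K_3 on S is monochromatic.
For a fixed S, the K_3 on S has C(3, 2) = 3 edges. P[all 3 edges red] = (1/2)^3, and likewise for blue, so P[monochromatic] = 2·(1/2)^3 = 2^{1 − 3} = 1/4.
By linearity: E[X] = C(12, 3) · 2^{1 − 3} = 220 · 1/4 = 55.
Numerically: E[X] ≈ 55.0000.

E[X] = C(12,3)·2^(1−C(3,2)) = 55 ≈ 55.0000.


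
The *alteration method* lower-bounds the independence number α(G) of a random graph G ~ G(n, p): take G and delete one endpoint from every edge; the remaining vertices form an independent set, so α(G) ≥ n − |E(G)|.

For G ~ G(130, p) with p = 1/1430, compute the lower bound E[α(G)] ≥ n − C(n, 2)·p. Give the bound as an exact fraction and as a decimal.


E[|E(G)|] = C(130, 2)·p = 8385 · (1/1430) = 129/22.
E[α(G)] ≥ n − E[|E(G)|] = 130 − 129/22 = 2731/22.
Numerically: ≈ 124.136364.
(This is only a lower bound; the true E[α(G)] may be larger.)

E[α(G)] ≥ 2731/22 ≈ 124.136364.


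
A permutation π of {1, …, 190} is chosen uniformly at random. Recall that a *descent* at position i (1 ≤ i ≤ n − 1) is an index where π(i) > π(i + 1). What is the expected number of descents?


Write X = Σ X_I over i = 1, …, 189, with X_I the indicator of one descent.
There are 189 indicators.
For each fixed i, the pair (π(i), π(i+1)) is a uniformly random ordered pair of distinct values from {1, …, 190}; by symmetry P[π(i) > π(i+1)] = 1/2.
By linearity: E[X] = 189 · (1/2) = (190 − 1) · (1/2) = 189/2 ≈ 94.500.

E[X] = 189/2 = 94.500.


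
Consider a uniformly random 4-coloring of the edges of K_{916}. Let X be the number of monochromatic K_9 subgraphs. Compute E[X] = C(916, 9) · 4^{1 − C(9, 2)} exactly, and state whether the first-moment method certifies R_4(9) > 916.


E[X] = C(916, 9) · 4^{1 − 36} = 1202748565202942340440 · 4^{−35} = 1202748565202942340440/1180591620717411303424.
As a reduced fraction: E[X] = 150343570650367792555/147573952589676412928 ≈ 1.0188.
Is E[X] < 1? NO.
Since E[X] ≥ 1, the first-moment bound is inconclusive at n = 916; it does NOT by itself certify R_4(9) > 916.

E[X] = 150343570650367792555/147573952589676412928 ≈ 1.0188; E[X] ≥ 1; first-moment method inconclusive here.


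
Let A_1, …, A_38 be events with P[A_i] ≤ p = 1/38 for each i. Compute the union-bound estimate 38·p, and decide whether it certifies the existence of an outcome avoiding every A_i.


Union bound: P[∪_{i=1}^{38} A_i] ≤ Σ_i P[A_i] ≤ 38·p = 38·(1/38) = 1.
Numerically: 1 ≈ 1.0000000.
Is 1 < 1? NO.
Since the bound 1 is ≥ 1, the union bound is uninformative here; it does NOT by itself certify existence.

38·p = 1 ≈ 1.0000000; existence NOT certified by the union bound.


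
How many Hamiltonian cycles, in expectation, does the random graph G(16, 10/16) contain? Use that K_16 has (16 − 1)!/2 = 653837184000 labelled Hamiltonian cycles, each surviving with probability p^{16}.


K_16 has (16 − 1)!/2 = 653837184000 labelled Hamiltonian cycles.
For each such Hamiltonian cycle H, let X_H = 1 if all 16 edges of H are present in G. Then P[X_H = 1] = p^{16} = (5/8)^{16} = 152587890625/281474976710656.
By linearity: E[X] = Σ_H E[X_H] = 653837184000 · p^{16} = 653837184000 · 152587890625/281474976710656 = 97429332733154296875/274877906944.
Numerically: E[X] ≈ 3.544e+08.

E[X] = 653837184000 · (5/8)^{16} = 97429332733154296875/274877906944 ≈ 3.544e+08.


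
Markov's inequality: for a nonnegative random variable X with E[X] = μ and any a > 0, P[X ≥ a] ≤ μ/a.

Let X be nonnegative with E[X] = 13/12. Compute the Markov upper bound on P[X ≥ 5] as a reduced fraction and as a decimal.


μ = E[X] = 13/12, a = 5.
Markov: P[X ≥ 5] ≤ μ/a = (13/12)/5 = 13/60.
Numerically: ≈ 0.21667.
(Since a = 5 > μ = 1.08333, the bound 13/60 is < 1 and informative.)

P[X ≥ 5] ≤ 13/60 ≈ 0.21667.


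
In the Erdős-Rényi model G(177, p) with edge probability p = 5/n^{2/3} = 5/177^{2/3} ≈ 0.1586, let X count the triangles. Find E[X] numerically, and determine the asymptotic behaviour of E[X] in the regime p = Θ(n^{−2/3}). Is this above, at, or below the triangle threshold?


Number of potential triangles: C(177, 3) = 908600.
Each occurs with probability p³ ≈ (0.1586)³ ≈ 3.989913e-03.
By linearity: E[X] = C(177, 3)·p³ ≈ 908600 · 3.989913e-03 ≈ 3625.2354.
Since α = 2/3 < 1, p = c/n^{2/3} ≫ 1/n is above the triangle threshold p ~ 1/n. Asymptotically E[X] ~ (c³/6)·n^{3(1−α)} = (5³/6)·n^{1} → ∞; triangles are abundant w.h.p.

E[X] ≈ 3625.2354; in regime p = Θ(1/n^{2/3}) E[X] diverges (above the triangle threshold p ~ 1/n).


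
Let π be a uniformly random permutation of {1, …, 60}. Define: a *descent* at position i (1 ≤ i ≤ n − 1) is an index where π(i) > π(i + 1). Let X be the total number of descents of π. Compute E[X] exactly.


Write X = Σ X_I over i = 1, …, 59, with X_I the indicator of one descent.
There are 59 indicators.
For each fixed i, the pair (π(i), π(i+1)) is a uniformly random ordered pair of distinct values from {1, …, 60}; by symmetry P[π(i) > π(i+1)] = 1/2.
By linearity: E[X] = 59 · (1/2) = (60 − 1) · (1/2) = 59/2 ≈ 29.5000.

E[X] = 59/2 = 29.5000.


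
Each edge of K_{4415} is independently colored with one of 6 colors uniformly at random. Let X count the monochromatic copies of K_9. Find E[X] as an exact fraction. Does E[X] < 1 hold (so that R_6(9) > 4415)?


E[X] = C(4415, 9) · 6^{1 − 36} = 1742086910069196051229123255 · 6^{−35} = 1742086910069196051229123255/1719070799748422591028658176.
As a reduced fraction: E[X] = 1742086910069196051229123255/1719070799748422591028658176 ≈ 1.013.
Is E[X] < 1? NO.
Since E[X] ≥ 1, the first-moment bound is inconclusive at n = 4415; it does NOT by itself certify R_6(9) > 4415.

E[X] = 1742086910069196051229123255/1719070799748422591028658176 ≈ 1.013; E[X] ≥ 1; first-moment method inconclusive here.


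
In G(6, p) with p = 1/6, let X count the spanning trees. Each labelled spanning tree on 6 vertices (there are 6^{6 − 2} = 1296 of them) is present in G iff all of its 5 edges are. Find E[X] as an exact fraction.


K_6 has 6^{6 − 2} = 1296 labelled spanning trees.
For each such spanning tree H, let X_H = 1 if all 5 edges of H are present in G. Then P[X_H = 1] = p^{5} = (1/6)^{5} = 1/7776.
By linearity of expectation: E[X] = Σ_H E[X_H] = 1296 · p^{5} = 1296 · 1/7776 = 1/6.
Numerically: E[X] ≈ 0.1667.

E[X] = 1296 · (1/6)^{5} = 1/6 ≈ 0.1667.


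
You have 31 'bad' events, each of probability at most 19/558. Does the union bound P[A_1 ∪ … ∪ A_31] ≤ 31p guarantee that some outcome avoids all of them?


Union bound: P[∪_{i=1}^{31} A_i] ≤ Σ_i P[A_i] ≤ 31·p = 31·(19/558) = 19/18.
Numerically: 19/18 ≈ 1.0556.
Is 19/18 < 1? NO.
Since the bound 19/18 is ≥ 1, the union bound is uninformative here; it does NOT by itself certify existence.

31·p = 19/18 ≈ 1.0556; existence NOT certified by the union bound.


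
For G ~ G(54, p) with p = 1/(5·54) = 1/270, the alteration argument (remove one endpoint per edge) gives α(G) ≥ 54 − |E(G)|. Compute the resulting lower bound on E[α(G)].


E[|E(G)|] = C(54, 2)·p = 1431 · (1/270) = 53/10.
E[α(G)] ≥ n − E[|E(G)|] = 54 − 53/10 = 487/10.
Numerically: ≈ 48.700.
(This is only a lower bound; the true E[α(G)] may be larger.)

E[α(G)] ≥ 487/10 ≈ 48.700.


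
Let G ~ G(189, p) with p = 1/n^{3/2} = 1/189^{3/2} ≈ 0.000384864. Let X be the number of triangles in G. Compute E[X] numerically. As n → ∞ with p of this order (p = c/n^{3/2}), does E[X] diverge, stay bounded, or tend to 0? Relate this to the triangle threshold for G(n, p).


Number of potential triangles: C(189, 3) = 1107414.
Each occurs with probability p³ ≈ (0.000384864)³ ≈ 5.70061723e-11.
By linearity: E[X] = C(189, 3)·p³ ≈ 1107414 · 5.70061723e-11 ≈ 0.000063.
Since α = 3/2 > 1, p = c/n^{3/2} = o(1/n) is below the triangle threshold p ~ 1/n. Asymptotically E[X] ~ (c³/6)·n^{3(1−α)} = (1³/6)·n^{-1.5} → 0, so by Markov's inequality G has no triangles w.h.p.

E[X] ≈ 0.000063; in regime p = Θ(1/n^{3/2}) E[X] tends to 0 (below the triangle threshold p ~ 1/n).


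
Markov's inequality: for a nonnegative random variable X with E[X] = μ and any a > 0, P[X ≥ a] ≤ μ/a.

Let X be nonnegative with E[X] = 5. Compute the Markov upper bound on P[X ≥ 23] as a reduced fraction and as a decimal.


μ = E[X] = 5, a = 23.
Markov: P[X ≥ 23] ≤ μ/a = (5)/23 = 5/23.
Numerically: ≈ 0.217391.
(Since a = 23 > μ = 5.000000, the bound 5/23 is < 1 and informative.)

P[X ≥ 23] ≤ 5/23 ≈ 0.217391.


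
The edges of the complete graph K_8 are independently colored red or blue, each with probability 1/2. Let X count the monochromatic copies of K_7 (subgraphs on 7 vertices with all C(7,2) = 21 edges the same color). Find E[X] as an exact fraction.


Let X = Σ_S X_S over the C(8, 7) = 8 subsets S of size 7, where X_S = 1 if the K_7 on S is monochromatic.
For a fixed S, the K_7 on S has C(7, 2) = 21 edges. P[all 21 edges red] = (1/2)^21, and likewise for blue, so P[monochromatic] = 2·(1/2)^21 = 2^{1 − 21} = 1/1048576.
By linearity of expectation: E[X] = C(8, 7) · 2^{1 − 21} = 8 · 1/1048576 = 1/131072.
Numerically: E[X] ≈ 0.0000.

E[X] = C(8,7)·2^(1−C(7,2)) = 1/131072 ≈ 0.0000.


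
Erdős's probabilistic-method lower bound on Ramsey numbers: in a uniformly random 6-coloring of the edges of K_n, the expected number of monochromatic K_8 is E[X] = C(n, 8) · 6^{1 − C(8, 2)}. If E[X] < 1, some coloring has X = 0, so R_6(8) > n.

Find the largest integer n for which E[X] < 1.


We need C(n, 8) · 6^{1 − 28} < 1, i.e. C(n, 8) < 6^{28 − 1} = 1023490369077469249536.
Check values of n near the boundary:
  n = 1593: C(1593, 8) = 1010555394551193970323; 1010555394551193970323 < 1023490369077469249536? YES
  n = 1594: C(1594, 8) = 1015652773590544255167; 1015652773590544255167 < 1023490369077469249536? YES
  n = 1595: C(1595, 8) = 1020772636343363633895; 1020772636343363633895 < 1023490369077469249536? YES
  n = 1596: C(1596, 8) = 1025915067760710553965; 1025915067760710553965 < 1023490369077469249536? NO
  n = 1597: C(1597, 8) = 1031080153060953275445; 1031080153060953275445 < 1023490369077469249536? NO
  n = 1598: C(1598, 8) = 1036267977730442348529; 1036267977730442348529 < 1023490369077469249536? NO
The largest n with C(n, 8) < 1023490369077469249536 is n = 1595 (where E[X] = 113419181815929292655/113721152119718805504 ≈ 0.9973446). Hence R_6(8) > 1595, i.e. R_6(8) ≥ 1596.

Largest n = 1595; hence R_6(8) > 1595.


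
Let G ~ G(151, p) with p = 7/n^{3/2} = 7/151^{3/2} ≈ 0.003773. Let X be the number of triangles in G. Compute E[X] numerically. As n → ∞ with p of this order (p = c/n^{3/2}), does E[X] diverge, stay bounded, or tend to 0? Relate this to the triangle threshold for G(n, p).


Number of potential triangles: C(151, 3) = 562475.
Each occurs with probability p³ ≈ (0.003773)³ ≈ 5.369055e-08.
By linearity: E[X] = C(151, 3)·p³ ≈ 562475 · 5.369055e-08 ≈ 0.0302.
Since α = 3/2 > 1, p = c/n^{3/2} = o(1/n) is below the triangle threshold p ~ 1/n. Asymptotically E[X] ~ (c³/6)·n^{3(1−α)} = (7³/6)·n^{-1.5} → 0, so by Markov's inequality G has no triangles w.h.p.

E[X] ≈ 0.0302; in regime p = Θ(1/n^{3/2}) E[X] tends to 0 (below the triangle threshold p ~ 1/n).


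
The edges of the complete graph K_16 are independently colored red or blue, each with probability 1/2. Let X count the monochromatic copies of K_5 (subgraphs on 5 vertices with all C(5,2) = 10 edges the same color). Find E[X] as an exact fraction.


Let X = Σ_S X_S over the C(16, 5) = 4368 subsets S of size 5, where X_S = 1 if the K_5 on S is monochromatic.
For a fixed S, the K_5 on S has C(5, 2) = 10 edges. P[all 10 edges red] = (1/2)^10, and likewise for blue, so P[monochromatic] = 2·(1/2)^10 = 2^{1 − 10} = 1/512.
By linearity of expectation: E[X] = C(16, 5) · 2^{1 − 10} = 4368 · 1/512 = 273/32.
Numerically: E[X] ≈ 8.531.

E[X] = C(16,5)·2^(1−C(5,2)) = 273/32 ≈ 8.531.


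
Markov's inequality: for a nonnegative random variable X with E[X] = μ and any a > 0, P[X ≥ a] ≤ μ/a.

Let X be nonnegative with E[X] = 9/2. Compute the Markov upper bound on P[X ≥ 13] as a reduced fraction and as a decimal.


μ = E[X] = 9/2, a = 13.
Markov: P[X ≥ 13] ≤ μ/a = (9/2)/13 = 9/26.
Numerically: ≈ 0.3462.
(Since a = 13 > μ = 4.5000, the bound 9/26 is < 1 and informative.)

P[X ≥ 13] ≤ 9/26 ≈ 0.3462.


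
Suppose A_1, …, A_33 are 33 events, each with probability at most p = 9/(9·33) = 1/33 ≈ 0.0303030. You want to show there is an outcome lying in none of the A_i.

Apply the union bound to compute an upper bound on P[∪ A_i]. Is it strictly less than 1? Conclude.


Union bound: P[∪_{i=1}^{33} A_i] ≤ Σ_i P[A_i] ≤ 33·p = 33·(1/33) = 1.
Numerically: 1 ≈ 1.0000000.
Is 1 < 1? NO.
Since the bound 1 is ≥ 1, the union bound is uninformative here; it does NOT by itself certify existence.

33·p = 1 ≈ 1.0000000; existence NOT certified by the union bound.


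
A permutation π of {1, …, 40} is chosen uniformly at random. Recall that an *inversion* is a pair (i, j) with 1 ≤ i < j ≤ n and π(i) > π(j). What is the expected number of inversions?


Write X = Σ X_I over the C(40, 2) = 780 pairs i < j, with X_I the indicator of one inversion.
There are 780 indicators.
For each fixed pair i < j, the values π(i) and π(j) are two distinct elements of {1, …, 40} in uniformly random order; by symmetry P[π(i) > π(j)] = 1/2.
By linearity: E[X] = 780 · (1/2) = C(40, 2) · (1/2) = 780/2 = 390 ≈ 390.0000.

E[X] = 390 = 390.0000.


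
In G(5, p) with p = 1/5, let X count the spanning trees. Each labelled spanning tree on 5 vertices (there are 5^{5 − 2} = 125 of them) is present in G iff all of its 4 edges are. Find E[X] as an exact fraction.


K_5 has 5^{5 − 2} = 125 labelled spanning trees.
For each such spanning tree H, let X_H = 1 if all 4 edges of H are present in G. Then P[X_H = 1] = p^{4} = (1/5)^{4} = 1/625.
By linearity: E[X] = Σ_H E[X_H] = 125 · p^{4} = 125 · 1/625 = 1/5.
Numerically: E[X] ≈ 0.2.

E[X] = 125 · (1/5)^{4} = 1/5 ≈ 0.2.


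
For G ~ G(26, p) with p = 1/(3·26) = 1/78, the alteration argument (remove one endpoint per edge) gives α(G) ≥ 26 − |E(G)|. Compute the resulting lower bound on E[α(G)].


E[|E(G)|] = C(26, 2)·p = 325 · (1/78) = 25/6.
E[α(G)] ≥ n − E[|E(G)|] = 26 − 25/6 = 131/6.
Numerically: ≈ 21.8333.
(This is only a lower bound; the true E[α(G)] may be larger.)

E[α(G)] ≥ 131/6 ≈ 21.8333.


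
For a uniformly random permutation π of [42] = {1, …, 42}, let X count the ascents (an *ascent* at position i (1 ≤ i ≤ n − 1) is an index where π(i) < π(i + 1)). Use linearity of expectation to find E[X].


Write X = Σ X_I over i = 1, …, 41, with X_I the indicator of one ascent.
There are 41 indicators.
For each fixed i, the pair (π(i), π(i+1)) is a uniformly random ordered pair of distinct values from {1, …, 42}; by symmetry P[π(i) < π(i+1)] = 1/2.
By linearity: E[X] = 41 · (1/2) = (42 − 1) · (1/2) = 41/2 ≈ 20.500000.

E[X] = 41/2 = 20.500000.


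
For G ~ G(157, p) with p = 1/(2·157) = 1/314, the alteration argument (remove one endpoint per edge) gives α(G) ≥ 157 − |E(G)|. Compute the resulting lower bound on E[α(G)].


E[|E(G)|] = C(157, 2)·p = 12246 · (1/314) = 39.
E[α(G)] ≥ n − E[|E(G)|] = 157 − 39 = 118.
Numerically: ≈ 118.00000.
(This is only a lower bound; the true E[α(G)] may be larger.)

E[α(G)] ≥ 118 ≈ 118.00000.


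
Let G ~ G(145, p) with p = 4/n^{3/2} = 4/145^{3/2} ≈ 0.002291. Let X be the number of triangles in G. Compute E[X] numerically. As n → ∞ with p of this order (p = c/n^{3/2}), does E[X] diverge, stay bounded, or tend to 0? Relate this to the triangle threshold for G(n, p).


Number of potential triangles: C(145, 3) = 497640.
Each occurs with probability p³ ≈ (0.002291)³ ≈ 1.202331e-08.
By linearity: E[X] = C(145, 3)·p³ ≈ 497640 · 1.202331e-08 ≈ 0.0060.
Since α = 3/2 > 1, p = c/n^{3/2} = o(1/n) is below the triangle threshold p ~ 1/n. Asymptotically E[X] ~ (c³/6)·n^{3(1−α)} = (4³/6)·n^{-1.5} → 0, so by Markov's inequality G has no triangles w.h.p.

E[X] ≈ 0.0060; in regime p = Θ(1/n^{3/2}) E[X] tends to 0 (below the triangle threshold p ~ 1/n).


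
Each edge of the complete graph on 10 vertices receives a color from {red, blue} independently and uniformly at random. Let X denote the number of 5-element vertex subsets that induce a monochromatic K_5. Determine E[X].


Let X = Σ_S X_S over the C(10, 5) = 252 subsets S of size 5, where X_S = 1 if the K_5 on S is monochromatic.
For a fixed S, the K_5 on S has C(5, 2) = 10 edges. P[all 10 edges red] = (1/2)^10, and likewise for blue, so P[monochromatic] = 2·(1/2)^10 = 2^{1 − 10} = 1/512.
By linearity of expectation: E[X] = C(10, 5) · 2^{1 − 10} = 252 · 1/512 = 63/128.
Numerically: E[X] ≈ 0.492188.

E[X] = C(10,5)·2^(1−C(5,2)) = 63/128 ≈ 0.492188.


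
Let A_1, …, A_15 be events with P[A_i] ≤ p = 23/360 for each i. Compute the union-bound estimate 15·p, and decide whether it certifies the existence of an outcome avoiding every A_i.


Union bound: P[∪_{i=1}^{15} A_i] ≤ Σ_i P[A_i] ≤ 15·p = 15·(23/360) = 23/24.
Numerically: 23/24 ≈ 0.95833.
Is 23/24 < 1? YES.
Since P[∪ A_i] ≤ 23/24 < 1, the complement has P[∩ A_i^c] ≥ 1 − 23/24 = 1/24 > 0, so some outcome avoids every A_i.

15·p = 23/24 ≈ 0.95833; existence CERTIFIED by the union bound.


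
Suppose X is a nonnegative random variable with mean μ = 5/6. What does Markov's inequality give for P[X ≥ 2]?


μ = E[X] = 5/6, a = 2.
Markov: P[X ≥ 2] ≤ μ/a = (5/6)/2 = 5/12.
Numerically: ≈ 0.4167.
(Since a = 2 > μ = 0.8333, the bound 5/12 is < 1 and informative.)

P[X ≥ 2] ≤ 5/12 ≈ 0.4167.


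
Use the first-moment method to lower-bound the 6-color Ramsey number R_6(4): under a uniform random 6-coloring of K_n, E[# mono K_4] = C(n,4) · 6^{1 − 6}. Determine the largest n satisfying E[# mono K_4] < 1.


We need C(n, 4) · 6^{1 − 6} < 1, i.e. C(n, 4) < 6^{6 − 1} = 7776.
Check values of n near the boundary:
  n = 17: C(17, 4) = 2380; 2380 < 7776? YES
  n = 18: C(18, 4) = 3060; 3060 < 7776? YES
  n = 19: C(19, 4) = 3876; 3876 < 7776? YES
  n = 20: C(20, 4) = 4845; 4845 < 7776? YES
  n = 21: C(21, 4) = 5985; 5985 < 7776? YES
  n = 22: C(22, 4) = 7315; 7315 < 7776? YES
  n = 23: C(23, 4) = 8855; 8855 < 7776? NO
  n = 24: C(24, 4) = 10626; 10626 < 7776? NO
The largest n with C(n, 4) < 7776 is n = 22 (where E[X] = 7315/7776 ≈ 0.940715). Hence R_6(4) > 22, i.e. R_6(4) ≥ 23.

Largest n = 22; hence R_6(4) > 22.


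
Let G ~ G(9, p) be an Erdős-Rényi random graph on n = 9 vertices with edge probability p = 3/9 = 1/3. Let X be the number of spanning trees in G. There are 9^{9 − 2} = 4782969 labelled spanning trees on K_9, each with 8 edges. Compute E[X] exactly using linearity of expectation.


K_9 has 9^{9 − 2} = 4782969 labelled spanning trees.
For each such spanning tree H, let X_H = 1 if all 8 edges of H are present in G. Then P[X_H = 1] = p^{8} = (1/3)^{8} = 1/6561.
By linearity: E[X] = Σ_H E[X_H] = 4782969 · p^{8} = 4782969 · 1/6561 = 729.
Numerically: E[X] ≈ 729.

E[X] = 4782969 · (1/3)^{8} = 729 ≈ 729.


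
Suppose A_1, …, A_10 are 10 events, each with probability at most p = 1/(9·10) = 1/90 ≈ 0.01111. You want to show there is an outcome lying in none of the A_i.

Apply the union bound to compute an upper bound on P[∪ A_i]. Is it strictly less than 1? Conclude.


Union bound: P[∪_{i=1}^{10} A_i] ≤ Σ_i P[A_i] ≤ 10·p = 10·(1/90) = 1/9.
Numerically: 1/9 ≈ 0.11111.
Is 1/9 < 1? YES.
Since P[∪ A_i] ≤ 1/9 < 1, the complement has P[∩ A_i^c] ≥ 1 − 1/9 = 8/9 > 0, so some outcome avoids every A_i.

10·p = 1/9 ≈ 0.11111; existence CERTIFIED by the union bound.


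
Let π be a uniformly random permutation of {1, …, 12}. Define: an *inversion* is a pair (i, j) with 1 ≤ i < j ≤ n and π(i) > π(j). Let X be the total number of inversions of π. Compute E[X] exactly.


Write X = Σ X_I over the C(12, 2) = 66 pairs i < j, with X_I the indicator of one inversion.
There are 66 indicators.
For each fixed pair i < j, the values π(i) and π(j) are two distinct elements of {1, …, 12} in uniformly random order; by symmetry P[π(i) > π(j)] = 1/2.
By linearity: E[X] = 66 · (1/2) = C(12, 2) · (1/2) = 66/2 = 33 ≈ 33.0000.

E[X] = 33 = 33.0000.


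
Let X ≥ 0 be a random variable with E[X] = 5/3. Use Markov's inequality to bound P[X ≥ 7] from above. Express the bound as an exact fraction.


μ = E[X] = 5/3, a = 7.
Markov: P[X ≥ 7] ≤ μ/a = (5/3)/7 = 5/21.
Numerically: ≈ 0.238095.
(Since a = 7 > μ = 1.666667, the bound 5/21 is < 1 and informative.)

P[X ≥ 7] ≤ 5/21 ≈ 0.238095.


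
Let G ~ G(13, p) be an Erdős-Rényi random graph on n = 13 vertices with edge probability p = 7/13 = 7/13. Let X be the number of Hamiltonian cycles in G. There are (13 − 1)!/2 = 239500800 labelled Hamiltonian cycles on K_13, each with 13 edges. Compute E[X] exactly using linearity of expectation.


K_13 has (13 − 1)!/2 = 239500800 labelled Hamiltonian cycles.
For each such Hamiltonian cycle H, let X_H = 1 if all 13 edges of H are present in G. Then P[X_H = 1] = p^{13} = (7/13)^{13} = 96889010407/302875106592253.
Summing the indicators: E[X] = Σ_H E[X_H] = 239500800 · p^{13} = 239500800 · 96889010407/302875106592253 = 23204995503684825600/302875106592253.
Numerically: E[X] ≈ 76615.7.

E[X] = 239500800 · (7/13)^{13} = 23204995503684825600/302875106592253 ≈ 76615.7.


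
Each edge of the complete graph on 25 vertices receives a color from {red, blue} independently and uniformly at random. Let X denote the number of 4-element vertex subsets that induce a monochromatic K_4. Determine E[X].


Let X = Σ_S X_S over the C(25, 4) = 12650 subsets S of size 4, where X_S = 1 if the K_4 on S is monochromatic.
For a fixed S, the K_4 on S has C(4, 2) = 6 edges. P[all 6 edges red] = (1/2)^6, and likewise for blue, so P[monochromatic] = 2·(1/2)^6 = 2^{1 − 6} = 1/32.
By linearity of expectation: E[X] = C(25, 4) · 2^{1 − 6} = 12650 · 1/32 = 6325/16.
Numerically: E[X] ≈ 395.31250.

E[X] = C(25,4)·2^(1−C(4,2)) = 6325/16 ≈ 395.31250.


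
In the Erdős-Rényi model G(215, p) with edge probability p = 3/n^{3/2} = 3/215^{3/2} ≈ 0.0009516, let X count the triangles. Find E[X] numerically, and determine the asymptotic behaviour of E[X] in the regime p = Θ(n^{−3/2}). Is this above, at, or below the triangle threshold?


Number of potential triangles: C(215, 3) = 1633355.
Each occurs with probability p³ ≈ (0.0009516)³ ≈ 8.617687e-10.
By linearity: E[X] = C(215, 3)·p³ ≈ 1633355 · 8.617687e-10 ≈ 0.0014.
Since α = 3/2 > 1, p = c/n^{3/2} = o(1/n) is below the triangle threshold p ~ 1/n. Asymptotically E[X] ~ (c³/6)·n^{3(1−α)} = (3³/6)·n^{-1.5} → 0, so by Markov's inequality G has no triangles w.h.p.

E[X] ≈ 0.0014; in regime p = Θ(1/n^{3/2}) E[X] tends to 0 (below the triangle threshold p ~ 1/n).


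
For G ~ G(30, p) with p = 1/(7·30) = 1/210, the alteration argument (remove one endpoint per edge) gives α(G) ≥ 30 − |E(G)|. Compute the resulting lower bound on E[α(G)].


E[|E(G)|] = C(30, 2)·p = 435 · (1/210) = 29/14.
E[α(G)] ≥ n − E[|E(G)|] = 30 − 29/14 = 391/14.
Numerically: ≈ 27.9286.
(This is only a lower bound; the true E[α(G)] may be larger.)

E[α(G)] ≥ 391/14 ≈ 27.9286.


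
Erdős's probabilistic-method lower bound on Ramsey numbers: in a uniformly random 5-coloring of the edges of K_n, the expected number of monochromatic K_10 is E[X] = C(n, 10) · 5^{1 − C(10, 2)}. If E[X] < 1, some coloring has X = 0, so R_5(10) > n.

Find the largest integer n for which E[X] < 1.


We need C(n, 10) · 5^{1 − 45} < 1, i.e. C(n, 10) < 5^{45 − 1} = 5684341886080801486968994140625.
Check values of n near the boundary:
  n = 5391: C(5391, 10) = 5666344714787188828795213697883; 5666344714787188828795213697883 < 5684341886080801486968994140625? YES
  n = 5392: C(5392, 10) = 5676873040158402483252283957448; 5676873040158402483252283957448 < 5684341886080801486968994140625? YES
  n = 5393: C(5393, 10) = 5687418968154238267170642278008; 5687418968154238267170642278008 < 5684341886080801486968994140625? NO
The largest n with C(n, 10) < 5684341886080801486968994140625 is n = 5392 (where E[X] = 5676873040158402483252283957448/5684341886080801486968994140625 ≈ 0.99869). Hence R_5(10) > 5392, i.e. R_5(10) ≥ 5393.

Largest n = 5392; hence R_5(10) > 5392.


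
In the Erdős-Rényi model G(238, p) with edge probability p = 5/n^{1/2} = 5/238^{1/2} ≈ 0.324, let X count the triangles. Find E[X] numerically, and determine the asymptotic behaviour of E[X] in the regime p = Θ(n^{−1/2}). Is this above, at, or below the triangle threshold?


Number of potential triangles: C(238, 3) = 2218636.
Each occurs with probability p³ ≈ (0.324)³ ≈ 3.40443e-02.
By linearity: E[X] = C(238, 3)·p³ ≈ 2218636 · 3.40443e-02 ≈ 75531.939.
Since α = 1/2 < 1, p = c/n^{1/2} ≫ 1/n is above the triangle threshold p ~ 1/n. Asymptotically E[X] ~ (c³/6)·n^{3(1−α)} = (5³/6)·n^{1.5} → ∞; triangles are abundant w.h.p.

E[X] ≈ 75531.939; in regime p = Θ(1/n^{1/2}) E[X] diverges (above the triangle threshold p ~ 1/n).


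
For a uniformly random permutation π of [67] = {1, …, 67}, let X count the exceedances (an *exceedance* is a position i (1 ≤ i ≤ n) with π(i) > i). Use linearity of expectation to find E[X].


Write X = Σ_{i=1}^{67} X_i, where X_i = 1_{π(i) > i}.
For each fixed i, π(i) is uniform over {1, …, 67} (marginal of a uniform permutation), so P[π(i) > i] = (n − i)/n. Summing: Σ_{i=1}^{67} (n − i)/n = (0 + 1 + … + 66)/67 = 67(67 − 1)/(2·67) = (67 − 1)/2.
Hence E[X] = Σ_{i=1}^{67} (67 − i)/67 = 33 ≈ 33.0000.

E[X] = 33 = 33.0000.


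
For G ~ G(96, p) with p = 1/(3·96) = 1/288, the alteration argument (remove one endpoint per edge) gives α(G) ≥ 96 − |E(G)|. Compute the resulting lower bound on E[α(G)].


E[|E(G)|] = C(96, 2)·p = 4560 · (1/288) = 95/6.
E[α(G)] ≥ n − E[|E(G)|] = 96 − 95/6 = 481/6.
Numerically: ≈ 80.166667.
(This is only a lower bound; the true E[α(G)] may be larger.)

E[α(G)] ≥ 481/6 ≈ 80.166667.


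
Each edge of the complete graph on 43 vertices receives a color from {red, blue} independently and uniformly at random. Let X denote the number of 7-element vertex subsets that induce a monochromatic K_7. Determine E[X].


Let X = Σ_S X_S over the C(43, 7) = 32224114 subsets S of size 7, where X_S = 1 if the K_7 on S is monochromatic.
For a fixed S, the K_7 on S has C(7, 2) = 21 edges. P[all 21 edges red] = (1/2)^21, and likewise for blue, so P[monochromatic] = 2·(1/2)^21 = 2^{1 − 21} = 1/1048576.
By linearity: E[X] = C(43, 7) · 2^{1 − 21} = 32224114 · 1/1048576 = 16112057/524288.
Numerically: E[X] ≈ 30.7313.

E[X] = C(43,7)·2^(1−C(7,2)) = 16112057/524288 ≈ 30.7313.


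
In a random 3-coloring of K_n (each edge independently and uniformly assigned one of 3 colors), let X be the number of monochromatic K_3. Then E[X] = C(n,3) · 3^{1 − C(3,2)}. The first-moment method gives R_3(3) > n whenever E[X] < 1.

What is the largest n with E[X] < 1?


We need C(n, 3) · 3^{1 − 3} < 1, i.e. C(n, 3) < 3^{3 − 1} = 9.
Check values of n near the boundary:
  n = 3: C(3, 3) = 1; 1 < 9? YES
  n = 4: C(4, 3) = 4; 4 < 9? YES
  n = 5: C(5, 3) = 10; 10 < 9? NO
  n = 6: C(6, 3) = 20; 20 < 9? NO
  n = 7: C(7, 3) = 35; 35 < 9? NO
The largest n with C(n, 3) < 9 is n = 4 (where E[X] = 4/9 ≈ 0.4444). Hence R_3(3) > 4, i.e. R_3(3) ≥ 5.

Largest n = 4; hence R_3(3) > 4.


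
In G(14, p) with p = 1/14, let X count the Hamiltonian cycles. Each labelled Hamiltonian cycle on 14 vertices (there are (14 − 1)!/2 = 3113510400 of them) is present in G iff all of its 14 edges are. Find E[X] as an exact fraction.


K_14 has (14 − 1)!/2 = 3113510400 labelled Hamiltonian cycles.
For each such Hamiltonian cycle H, let X_H = 1 if all 14 edges of H are present in G. Then P[X_H = 1] = p^{14} = (1/14)^{14} = 1/11112006825558016.
By linearity of expectation: E[X] = Σ_H E[X_H] = 3113510400 · p^{14} = 3113510400 · 1/11112006825558016 = 868725/3100448333024.
Numerically: E[X] ≈ 2.8e-07.

E[X] = 3113510400 · (1/14)^{14} = 868725/3100448333024 ≈ 2.8e-07.


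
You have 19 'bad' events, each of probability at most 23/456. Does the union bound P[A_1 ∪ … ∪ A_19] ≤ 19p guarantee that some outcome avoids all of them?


Union bound: P[∪_{i=1}^{19} A_i] ≤ Σ_i P[A_i] ≤ 19·p = 19·(23/456) = 23/24.
Numerically: 23/24 ≈ 0.958.
Is 23/24 < 1? YES.
Since P[∪ A_i] ≤ 23/24 < 1, the complement has P[∩ A_i^c] ≥ 1 − 23/24 = 1/24 > 0, so some outcome avoids every A_i.

19·p = 23/24 ≈ 0.958; existence CERTIFIED by the union bound.


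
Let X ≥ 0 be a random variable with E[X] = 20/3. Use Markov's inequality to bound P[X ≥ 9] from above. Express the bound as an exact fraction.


μ = E[X] = 20/3, a = 9.
Markov: P[X ≥ 9] ≤ μ/a = (20/3)/9 = 20/27.
Numerically: ≈ 0.740741.
(Since a = 9 > μ = 6.666667, the bound 20/27 is < 1 and informative.)

P[X ≥ 9] ≤ 20/27 ≈ 0.740741.


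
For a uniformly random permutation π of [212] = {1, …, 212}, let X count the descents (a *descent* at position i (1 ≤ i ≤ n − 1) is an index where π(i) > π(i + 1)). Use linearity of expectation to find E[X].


Write X = Σ X_I over i = 1, …, 211, with X_I the indicator of one descent.
There are 211 indicators.
For each fixed i, the pair (π(i), π(i+1)) is a uniformly random ordered pair of distinct values from {1, …, 212}; by symmetry P[π(i) > π(i+1)] = 1/2.
By linearity: E[X] = 211 · (1/2) = (212 − 1) · (1/2) = 211/2 ≈ 105.500.

E[X] = 211/2 = 105.500.


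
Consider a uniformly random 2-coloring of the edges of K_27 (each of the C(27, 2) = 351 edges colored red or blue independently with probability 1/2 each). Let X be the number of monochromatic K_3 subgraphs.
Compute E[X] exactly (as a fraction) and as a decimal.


Let X = Σ_S X_S over the C(27, 3) = 2925 subsets S of size 3, where X_S = 1 if the K_3 on S is monochromatic.
For a fixed S, the K_3 on S has C(3, 2) = 3 edges. P[all 3 edges red] = (1/2)^3, and likewise for blue, so P[monochromatic] = 2·(1/2)^3 = 2^{1 − 3} = 1/4.
By linearity: E[X] = C(27, 3) · 2^{1 − 3} = 2925 · 1/4 = 2925/4.
Numerically: E[X] ≈ 731.250000.

E[X] = C(27,3)·2^(1−C(3,2)) = 2925/4 ≈ 731.250000.


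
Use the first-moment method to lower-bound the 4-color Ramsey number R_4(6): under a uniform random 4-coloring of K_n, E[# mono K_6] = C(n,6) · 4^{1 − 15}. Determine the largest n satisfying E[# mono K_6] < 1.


We need C(n, 6) · 4^{1 − 15} < 1, i.e. C(n, 6) < 4^{15 − 1} = 268435456.
Check values of n near the boundary:
  n = 75: C(75, 6) = 201359550; 201359550 < 268435456? YES
  n = 76: C(76, 6) = 218618940; 218618940 < 268435456? YES
  n = 77: C(77, 6) = 237093780; 237093780 < 268435456? YES
  n = 78: C(78, 6) = 256851595; 256851595 < 268435456? YES
  n = 79: C(79, 6) = 277962685; 277962685 < 268435456? NO
The largest n with C(n, 6) < 268435456 is n = 78 (where E[X] = 256851595/268435456 ≈ 0.95685). Hence R_4(6) > 78, i.e. R_4(6) ≥ 79.

Largest n = 78; hence R_4(6) > 78.


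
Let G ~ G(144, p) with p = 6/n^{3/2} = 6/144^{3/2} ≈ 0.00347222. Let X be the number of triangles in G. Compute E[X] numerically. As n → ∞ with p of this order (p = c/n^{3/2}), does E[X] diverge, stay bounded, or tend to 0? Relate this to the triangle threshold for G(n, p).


Number of potential triangles: C(144, 3) = 487344.
Each occurs with probability p³ ≈ (0.00347222)³ ≈ 4.18622471e-08.
By linearity: E[X] = C(144, 3)·p³ ≈ 487344 · 4.18622471e-08 ≈ 0.020401.
Since α = 3/2 > 1, p = c/n^{3/2} = o(1/n) is below the triangle threshold p ~ 1/n. Asymptotically E[X] ~ (c³/6)·n^{3(1−α)} = (6³/6)·n^{-1.5} → 0, so by Markov's inequality G has no triangles w.h.p.

E[X] ≈ 0.020401; in regime p = Θ(1/n^{3/2}) E[X] tends to 0 (below the triangle threshold p ~ 1/n).


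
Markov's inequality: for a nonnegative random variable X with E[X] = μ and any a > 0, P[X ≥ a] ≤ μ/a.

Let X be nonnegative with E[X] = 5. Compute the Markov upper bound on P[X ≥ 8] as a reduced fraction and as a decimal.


μ = E[X] = 5, a = 8.
Markov: P[X ≥ 8] ≤ μ/a = (5)/8 = 5/8.
Numerically: ≈ 0.625000.
(Since a = 8 > μ = 5.000000, the bound 5/8 is < 1 and informative.)

P[X ≥ 8] ≤ 5/8 ≈ 0.625000.


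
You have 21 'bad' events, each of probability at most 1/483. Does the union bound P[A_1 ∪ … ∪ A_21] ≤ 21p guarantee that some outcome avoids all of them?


Union bound: P[∪_{i=1}^{21} A_i] ≤ Σ_i P[A_i] ≤ 21·p = 21·(1/483) = 1/23.
Numerically: 1/23 ≈ 0.0435.
Is 1/23 < 1? YES.
Since P[∪ A_i] ≤ 1/23 < 1, the complement has P[∩ A_i^c] ≥ 1 − 1/23 = 22/23 > 0, so some outcome avoids every A_i.

21·p = 1/23 ≈ 0.0435; existence CERTIFIED by the union bound.


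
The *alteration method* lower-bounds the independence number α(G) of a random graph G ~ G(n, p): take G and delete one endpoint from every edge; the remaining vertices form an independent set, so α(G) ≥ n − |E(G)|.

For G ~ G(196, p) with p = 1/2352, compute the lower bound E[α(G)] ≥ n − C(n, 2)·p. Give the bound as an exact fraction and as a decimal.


E[|E(G)|] = C(196, 2)·p = 19110 · (1/2352) = 65/8.
E[α(G)] ≥ n − E[|E(G)|] = 196 − 65/8 = 1503/8.
Numerically: ≈ 187.875000.
(This is only a lower bound; the true E[α(G)] may be larger.)

E[α(G)] ≥ 1503/8 ≈ 187.875000.


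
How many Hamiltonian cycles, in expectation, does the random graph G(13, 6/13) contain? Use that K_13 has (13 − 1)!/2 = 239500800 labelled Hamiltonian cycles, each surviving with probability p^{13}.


K_13 has (13 − 1)!/2 = 239500800 labelled Hamiltonian cycles.
For each such Hamiltonian cycle H, let X_H = 1 if all 13 edges of H are present in G. Then P[X_H = 1] = p^{13} = (6/13)^{13} = 13060694016/302875106592253.
Summing the indicators: E[X] = Σ_H E[X_H] = 239500800 · p^{13} = 239500800 · 13060694016/302875106592253 = 3128046665387212800/302875106592253.
Numerically: E[X] ≈ 10328.

E[X] = 239500800 · (6/13)^{13} = 3128046665387212800/302875106592253 ≈ 10328.


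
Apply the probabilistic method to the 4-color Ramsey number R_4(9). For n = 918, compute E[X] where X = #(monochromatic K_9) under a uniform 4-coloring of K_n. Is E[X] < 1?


E[X] = C(918, 9) · 4^{1 − 36} = 1226696518272037432620 · 4^{−35} = 1226696518272037432620/1180591620717411303424.
As a reduced fraction: E[X] = 306674129568009358155/295147905179352825856 ≈ 1.0390524.
Is E[X] < 1? NO.
Since E[X] ≥ 1, the first-moment bound is inconclusive at n = 918; it does NOT by itself certify R_4(9) > 918.

E[X] = 306674129568009358155/295147905179352825856 ≈ 1.0390524; E[X] ≥ 1; first-moment method inconclusive here.


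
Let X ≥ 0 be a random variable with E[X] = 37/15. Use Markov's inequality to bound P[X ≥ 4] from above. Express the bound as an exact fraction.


μ = E[X] = 37/15, a = 4.
Markov: P[X ≥ 4] ≤ μ/a = (37/15)/4 = 37/60.
Numerically: ≈ 0.6167.
(Since a = 4 > μ = 2.4667, the bound 37/60 is < 1 and informative.)

P[X ≥ 4] ≤ 37/60 ≈ 0.6167.


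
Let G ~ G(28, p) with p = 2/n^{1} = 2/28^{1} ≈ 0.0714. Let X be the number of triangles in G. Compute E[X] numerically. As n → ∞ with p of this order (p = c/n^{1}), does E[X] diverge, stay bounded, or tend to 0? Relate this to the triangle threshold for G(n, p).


Number of potential triangles: C(28, 3) = 3276.
Each occurs with probability p³ ≈ (0.0714)³ ≈ 3.64431e-04.
By linearity: E[X] = C(28, 3)·p³ ≈ 3276 · 3.64431e-04 ≈ 1.194.
Here α = 1, so p = 2/n is exactly at the triangle threshold p ~ 1/n. Asymptotically E[X] → c³/6 = 2³/6 = 4/3 ≈ 1.333, a bounded constant. In this regime the triangle count is asymptotically Poisson(c³/6).

E[X] ≈ 1.194; in regime p = Θ(1/n^{1}) E[X] stays bounded (at the triangle threshold p ~ 1/n).


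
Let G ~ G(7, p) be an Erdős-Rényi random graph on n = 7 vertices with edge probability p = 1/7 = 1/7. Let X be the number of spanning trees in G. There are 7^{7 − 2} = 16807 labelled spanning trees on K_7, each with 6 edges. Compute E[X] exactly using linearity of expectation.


K_7 has 7^{7 − 2} = 16807 labelled spanning trees.
For each such spanning tree H, let X_H = 1 if all 6 edges of H are present in G. Then P[X_H = 1] = p^{6} = (1/7)^{6} = 1/117649.
Summing the indicators: E[X] = Σ_H E[X_H] = 16807 · p^{6} = 16807 · 1/117649 = 1/7.
Numerically: E[X] ≈ 0.142857.

E[X] = 16807 · (1/7)^{6} = 1/7 ≈ 0.142857.
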